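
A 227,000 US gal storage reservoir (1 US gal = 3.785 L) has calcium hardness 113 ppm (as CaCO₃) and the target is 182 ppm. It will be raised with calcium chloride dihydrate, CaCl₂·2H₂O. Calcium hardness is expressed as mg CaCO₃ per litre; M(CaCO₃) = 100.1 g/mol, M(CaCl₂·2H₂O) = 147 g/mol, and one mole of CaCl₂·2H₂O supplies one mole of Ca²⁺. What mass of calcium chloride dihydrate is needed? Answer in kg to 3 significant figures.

Volume: 227,000 US gal × 3.785 L/gal = 859,195 L.
Hardness to add: (182 − 113) = 69 mg/L as CaCO₃ × 859,195 L = 59,280 g as CaCO₃.
Moles of Ca²⁺ (1 mol Ca²⁺ ≡ 1 mol CaCO₃): 59,280 / 100.1 g/mol = 592.3 mol.
Mass of CaCl₂·2H₂O: 592.3 × 147 = 87,060 g.

87.1 kg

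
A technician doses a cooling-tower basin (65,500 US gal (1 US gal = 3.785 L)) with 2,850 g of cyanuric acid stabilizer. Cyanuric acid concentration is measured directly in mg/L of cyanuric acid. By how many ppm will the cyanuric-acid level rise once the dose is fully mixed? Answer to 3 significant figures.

Volume: 65,500 US gal × 3.785 L/gal = 247,918 L.
Rise: 2,850 g / 247,918 L × 1000 = 11.5 mg/L.

11.5 ppm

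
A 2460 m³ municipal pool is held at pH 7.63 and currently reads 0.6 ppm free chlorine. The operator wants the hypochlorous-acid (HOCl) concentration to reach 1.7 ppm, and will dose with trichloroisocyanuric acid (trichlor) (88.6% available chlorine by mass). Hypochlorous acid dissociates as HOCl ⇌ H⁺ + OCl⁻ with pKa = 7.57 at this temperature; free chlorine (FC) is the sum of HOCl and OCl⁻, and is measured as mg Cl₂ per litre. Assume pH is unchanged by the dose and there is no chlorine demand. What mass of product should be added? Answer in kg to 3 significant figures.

Volume: 2460 m³ = 2,460,000 L.
[OCl⁻]/[HOCl] = 10^(pH − pKa) = 10^(7.63 − 7.57) = 1.148; fraction as HOCl = 1/(1 + 1.148) = 0.4655.
Free chlorine required for 1.7 ppm HOCl: 1.7 / 0.4655 = 3.652 ppm.
FC to add: 3.652 − 0.6 = 3.052 mg/L as Cl₂.
Cl₂ equivalent: 3.052 mg/L × 2,460,000 L = 7508 g.
Product at 88.6% available Cl: 7508 / 0.886 = 8474 g.

8.47 kg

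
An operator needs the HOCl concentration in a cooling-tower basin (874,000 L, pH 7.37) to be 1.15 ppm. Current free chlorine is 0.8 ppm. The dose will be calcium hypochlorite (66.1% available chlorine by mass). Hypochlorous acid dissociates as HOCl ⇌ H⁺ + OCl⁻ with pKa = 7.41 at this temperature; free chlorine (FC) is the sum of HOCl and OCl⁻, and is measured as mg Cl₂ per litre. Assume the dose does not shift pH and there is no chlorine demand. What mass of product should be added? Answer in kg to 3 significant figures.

[OCl⁻]/[HOCl] = 10^(pH − pKa) = 10^(7.37 − 7.41) = 0.912; fraction as HOCl = 1/(1 + 0.912) = 0.523.
Free chlorine required for 1.15 ppm HOCl: 1.15 / 0.523 = 2.199 ppm.
FC to add: 2.199 − 0.8 = 1.399 mg/L as Cl₂.
Cl₂ equivalent: 1.399 mg/L × 874,000 L = 1223 g.
Product at 66.1% available Cl: 1223 / 0.661 = 1850 g.

1.85 kg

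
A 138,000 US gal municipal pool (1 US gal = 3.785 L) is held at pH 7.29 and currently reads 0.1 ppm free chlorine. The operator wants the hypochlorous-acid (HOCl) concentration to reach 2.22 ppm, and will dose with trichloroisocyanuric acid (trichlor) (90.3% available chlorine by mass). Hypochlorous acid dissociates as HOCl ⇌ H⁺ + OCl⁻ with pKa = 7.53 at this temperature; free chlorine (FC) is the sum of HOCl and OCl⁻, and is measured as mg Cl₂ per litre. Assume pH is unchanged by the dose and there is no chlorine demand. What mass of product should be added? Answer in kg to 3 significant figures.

Volume: 138,000 US gal × 3.785 L/gal = 522,330 L.
[OCl⁻]/[HOCl] = 10^(pH − pKa) = 10^(7.29 − 7.53) = 0.5754; fraction as HOCl = 1/(1 + 0.5754) = 0.6347.
Free chlorine required for 2.22 ppm HOCl: 2.22 / 0.6347 = 3.497 ppm.
FC to add: 3.497 − 0.1 = 3.397 mg/L as Cl₂.
Cl₂ equivalent: 3.397 mg/L × 522,330 L = 1775 g.
Product at 90.3% available Cl: 1775 / 0.903 = 1965 g.

1.97 kg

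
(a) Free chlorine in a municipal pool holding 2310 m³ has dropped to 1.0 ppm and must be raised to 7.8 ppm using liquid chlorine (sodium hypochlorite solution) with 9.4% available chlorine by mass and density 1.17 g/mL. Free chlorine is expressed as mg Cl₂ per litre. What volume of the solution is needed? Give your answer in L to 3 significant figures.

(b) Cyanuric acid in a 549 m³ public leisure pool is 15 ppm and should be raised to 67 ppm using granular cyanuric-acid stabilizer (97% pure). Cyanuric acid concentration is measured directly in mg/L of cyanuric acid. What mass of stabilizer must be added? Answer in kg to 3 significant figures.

(a) 143 L; (b) 29.4 kg

(a) Volume: 2310 m³ = 2,310,000 L.
(a) Chlorine deficit: 7.8 − 1.0 = 6.8 ppm = 6.8 mg/L as Cl₂.
(a) Cl₂ equivalent needed: 6.8 mg/L × 2,310,000 L = 15,710,000 mg = 15,710 g.
(a) Product at 9.4% available chlorine: 15,710 / 0.094 = 167,100 g.
(a) Volume at density 1.17 g/mL: 167,100 g ÷ 1.17 g/mL = 142,800 mL.

(b) Volume: 549 m³ = 549,000 L.
(b) CYA to add: (67 − 15) = 52 mg/L × 549,000 L = 28,550 g cyanuric acid.
(b) At 97% purity: 28,550 / 0.97 = 29,430 g product.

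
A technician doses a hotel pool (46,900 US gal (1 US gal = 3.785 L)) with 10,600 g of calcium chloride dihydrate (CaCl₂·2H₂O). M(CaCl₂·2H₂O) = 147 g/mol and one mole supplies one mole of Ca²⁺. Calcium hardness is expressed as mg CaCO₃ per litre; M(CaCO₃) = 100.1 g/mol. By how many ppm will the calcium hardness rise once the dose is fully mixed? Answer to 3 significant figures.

40.7 ppm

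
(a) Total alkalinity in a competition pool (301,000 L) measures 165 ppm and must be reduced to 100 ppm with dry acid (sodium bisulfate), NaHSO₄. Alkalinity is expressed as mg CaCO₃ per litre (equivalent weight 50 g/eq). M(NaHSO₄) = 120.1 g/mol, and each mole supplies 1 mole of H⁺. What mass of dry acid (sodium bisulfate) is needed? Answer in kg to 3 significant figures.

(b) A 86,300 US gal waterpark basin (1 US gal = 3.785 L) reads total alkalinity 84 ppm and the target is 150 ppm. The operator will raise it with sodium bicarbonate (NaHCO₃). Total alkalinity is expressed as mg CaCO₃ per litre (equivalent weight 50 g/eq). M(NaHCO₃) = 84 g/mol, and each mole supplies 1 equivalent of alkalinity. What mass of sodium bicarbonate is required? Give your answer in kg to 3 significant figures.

(a) 47.0 kg; (b) 36.2 kg

(a) Alkalinity to neutralize: (165 − 100) = 65 mg/L as CaCO₃ × 301,000 L = 19,560 g as CaCO₃.
(a) Equivalents of H⁺ required: 19,560 ÷ 50 g/eq = 391.3 eq = 391.3 mol NaHSO₄.
(a) Mass of NaHSO₄: 391.3 × 120.1 = 47,000 g.

(b) Volume: 86,300 US gal × 3.785 L/gal = 326,646 L.
(b) Alkalinity to add: (150 − 84) = 66 mg/L as CaCO₃ × 326,646 L = 21,560 g as CaCO₃.
(b) Equivalents: 21,560 g ÷ 50 g/eq = 431.2 eq.
(b) NaHCO₃ supplies 1 eq per mole → 431.2 mol.
(b) Mass: 431.2 mol × 84 g/mol = 36,220 g.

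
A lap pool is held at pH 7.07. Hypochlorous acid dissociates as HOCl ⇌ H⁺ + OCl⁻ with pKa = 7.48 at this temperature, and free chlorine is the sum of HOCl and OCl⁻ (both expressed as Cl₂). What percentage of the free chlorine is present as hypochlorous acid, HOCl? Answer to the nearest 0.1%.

[OCl⁻]/[HOCl] = 10^(pH − pKa) = 10^(7.07 − 7.48) = 10^-0.41 = 0.389.
Fraction as HOCl = 1 / (1 + 0.389) = 0.7199.

72.0%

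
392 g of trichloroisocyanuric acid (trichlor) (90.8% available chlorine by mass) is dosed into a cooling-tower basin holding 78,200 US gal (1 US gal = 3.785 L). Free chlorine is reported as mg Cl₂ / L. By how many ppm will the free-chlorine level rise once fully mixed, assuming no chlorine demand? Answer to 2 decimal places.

1.20 ppm

Volume: 78,200 US gal × 3.785 L/gal = 295,987 L.
Available chlorine delivered: 392 g × 0.908 = 355.9 g as Cl₂.
Concentration rise: 355.9 g / 295,987 L = 1.203 mg/L = 1.20 ppm.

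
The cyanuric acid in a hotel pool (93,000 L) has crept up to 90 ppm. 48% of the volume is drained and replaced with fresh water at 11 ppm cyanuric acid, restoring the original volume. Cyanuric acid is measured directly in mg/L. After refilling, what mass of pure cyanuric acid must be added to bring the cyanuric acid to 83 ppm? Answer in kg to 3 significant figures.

2.88 kg

After draining 48% and refilling: 90 × 0.52 + 11 × 0.48 = 52.08 ppm.
Deficit to target: 83 − 52.08 = 30.92 mg/L.
Mass: 30.92 mg/L × 93,000 L = 2876 g cyanuric acid.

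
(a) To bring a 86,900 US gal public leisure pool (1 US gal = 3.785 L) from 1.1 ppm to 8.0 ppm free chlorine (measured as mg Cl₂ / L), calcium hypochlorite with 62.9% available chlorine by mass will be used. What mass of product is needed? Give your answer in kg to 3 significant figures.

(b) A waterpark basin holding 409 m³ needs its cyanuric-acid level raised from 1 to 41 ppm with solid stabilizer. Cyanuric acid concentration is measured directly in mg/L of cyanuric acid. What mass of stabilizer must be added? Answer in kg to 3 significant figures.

(a) 3.61 kg; (b) 16.4 kg

(a) Volume: 86,900 US gal × 3.785 L/gal = 328,916 L.
(a) Chlorine deficit: 8.0 − 1.1 = 6.9 ppm = 6.9 mg/L as Cl₂.
(a) Cl₂ equivalent needed: 6.9 mg/L × 328,916 L = 2,270,000 mg = 2270 g.
(a) Product at 62.9% available chlorine: 2270 / 0.629 = 3608 g.

(b) Volume: 409 m³ = 409,000 L.
(b) CYA to add: (41 − 1) = 40 mg/L × 409,000 L = 16,360 g cyanuric acid.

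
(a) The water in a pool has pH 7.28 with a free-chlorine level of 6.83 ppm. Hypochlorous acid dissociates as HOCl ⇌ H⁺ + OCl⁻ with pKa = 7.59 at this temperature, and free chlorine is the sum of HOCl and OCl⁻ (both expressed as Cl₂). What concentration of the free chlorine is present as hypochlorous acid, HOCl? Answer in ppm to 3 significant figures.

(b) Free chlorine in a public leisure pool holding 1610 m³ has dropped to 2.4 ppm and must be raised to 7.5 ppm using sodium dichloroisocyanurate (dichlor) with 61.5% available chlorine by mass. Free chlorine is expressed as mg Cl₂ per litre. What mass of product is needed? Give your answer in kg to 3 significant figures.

(a) 4.58 ppm; (b) 13.4 kg

(a) [OCl⁻]/[HOCl] = 10^(pH − pKa) = 10^(7.28 − 7.59) = 10^-0.31 = 0.4898.
(a) Fraction as HOCl = 1 / (1 + 0.4898) = 0.6712.
(a) HOCl = 0.6712 × 6.83 ppm = 4.585 ppm.

(b) Volume: 1610 m³ = 1,610,000 L.
(b) Chlorine deficit: 7.5 − 2.4 = 5.1 ppm = 5.1 mg/L as Cl₂.
(b) Cl₂ equivalent needed: 5.1 mg/L × 1,610,000 L = 8,211,000 mg = 8211 g.
(b) Product at 61.5% available chlorine: 8211 / 0.615 = 13,350 g.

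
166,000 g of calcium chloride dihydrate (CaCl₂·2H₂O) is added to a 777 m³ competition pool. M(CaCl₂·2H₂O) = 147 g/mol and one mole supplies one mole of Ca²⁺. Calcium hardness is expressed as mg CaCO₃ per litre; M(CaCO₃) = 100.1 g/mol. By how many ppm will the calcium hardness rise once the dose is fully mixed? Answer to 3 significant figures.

145 ppm

Volume: 777 m³ = 777,000 L.
Moles of Ca²⁺: 166,000 g ÷ 147 g/mol = 1129 mol.
As CaCO₃: 1129 mol × 100.1 g/mol = 113,000 g.
Rise: 113,000 g / 777,000 L × 1000 = 145.5 mg/L.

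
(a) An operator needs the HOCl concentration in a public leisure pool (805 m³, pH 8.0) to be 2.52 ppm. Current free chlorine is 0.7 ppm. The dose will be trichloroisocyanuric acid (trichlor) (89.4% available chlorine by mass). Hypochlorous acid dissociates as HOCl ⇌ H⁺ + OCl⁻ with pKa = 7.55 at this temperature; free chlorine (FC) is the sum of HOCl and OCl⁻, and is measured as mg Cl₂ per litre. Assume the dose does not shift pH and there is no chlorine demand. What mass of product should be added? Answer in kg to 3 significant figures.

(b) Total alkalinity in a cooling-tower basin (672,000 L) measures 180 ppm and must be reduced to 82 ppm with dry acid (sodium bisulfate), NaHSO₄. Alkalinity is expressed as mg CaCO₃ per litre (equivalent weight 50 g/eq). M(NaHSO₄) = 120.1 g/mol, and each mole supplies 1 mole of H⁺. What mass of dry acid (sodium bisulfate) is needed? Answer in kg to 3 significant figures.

(a) 8.03 kg; (b) 158 kg

(a) Volume: 805 m³ = 805,000 L.
(a) [OCl⁻]/[HOCl] = 10^(pH − pKa) = 10^(8.0 − 7.55) = 2.818; fraction as HOCl = 1/(1 + 2.818) = 0.2619.
(a) Free chlorine required for 2.52 ppm HOCl: 2.52 / 0.2619 = 9.622 ppm.
(a) FC to add: 9.622 − 0.7 = 8.922 mg/L as Cl₂.
(a) Cl₂ equivalent: 8.922 mg/L × 805,000 L = 7182 g.
(a) Product at 89.4% available Cl: 7182 / 0.894 = 8034 g.

(b) Alkalinity to neutralize: (180 − 82) = 98 mg/L as CaCO₃ × 672,000 L = 65,860 g as CaCO₃.
(b) Equivalents of H⁺ required: 65,860 ÷ 50 g/eq = 1317 eq = 1317 mol NaHSO₄.
(b) Mass of NaHSO₄: 1317 × 120.1 = 158,200 g.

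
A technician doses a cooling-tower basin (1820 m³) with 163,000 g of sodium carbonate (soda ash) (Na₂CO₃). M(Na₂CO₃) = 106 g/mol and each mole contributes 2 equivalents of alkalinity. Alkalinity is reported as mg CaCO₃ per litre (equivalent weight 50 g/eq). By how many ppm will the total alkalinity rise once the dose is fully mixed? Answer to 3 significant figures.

Volume: 1820 m³ = 1,820,000 L.
Moles of Na₂CO₃: 163,000 g ÷ 106 g/mol = 1538 mol → 3075 eq of alkalinity.
As CaCO₃: 3075 eq × 50 g/eq = 153,800 g.
Rise: 153,800 g / 1,820,000 L × 1000 = 84.49 mg/L.

84.5 ppm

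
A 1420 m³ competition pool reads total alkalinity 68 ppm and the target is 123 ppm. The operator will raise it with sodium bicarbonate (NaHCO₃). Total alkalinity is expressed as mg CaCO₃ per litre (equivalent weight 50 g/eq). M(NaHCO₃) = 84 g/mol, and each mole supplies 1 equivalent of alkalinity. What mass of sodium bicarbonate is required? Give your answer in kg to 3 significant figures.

Volume: 1420 m³ = 1,420,000 L.
Alkalinity to add: (123 − 68) = 55 mg/L as CaCO₃ × 1,420,000 L = 78,100 g as CaCO₃.
Equivalents: 78,100 g ÷ 50 g/eq = 1562 eq.
NaHCO₃ supplies 1 eq per mole → 1562 mol.
Mass: 1562 mol × 84 g/mol = 131,200 g.

131 kg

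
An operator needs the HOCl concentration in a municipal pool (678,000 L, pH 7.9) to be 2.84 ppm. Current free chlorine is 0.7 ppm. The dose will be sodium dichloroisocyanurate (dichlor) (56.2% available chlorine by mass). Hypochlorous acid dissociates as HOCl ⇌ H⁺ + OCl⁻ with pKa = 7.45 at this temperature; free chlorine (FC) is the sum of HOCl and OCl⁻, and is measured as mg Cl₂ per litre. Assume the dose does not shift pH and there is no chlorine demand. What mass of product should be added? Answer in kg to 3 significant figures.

[OCl⁻]/[HOCl] = 10^(pH − pKa) = 10^(7.9 − 7.45) = 2.818; fraction as HOCl = 1/(1 + 2.818) = 0.2619.
Free chlorine required for 2.84 ppm HOCl: 2.84 / 0.2619 = 10.84 ppm.
FC to add: 10.84 − 0.7 = 10.14 mg/L as Cl₂.
Cl₂ equivalent: 10.14 mg/L × 678,000 L = 6878 g.
Product at 56.2% available Cl: 6878 / 0.562 = 12,240 g.

12.2 kg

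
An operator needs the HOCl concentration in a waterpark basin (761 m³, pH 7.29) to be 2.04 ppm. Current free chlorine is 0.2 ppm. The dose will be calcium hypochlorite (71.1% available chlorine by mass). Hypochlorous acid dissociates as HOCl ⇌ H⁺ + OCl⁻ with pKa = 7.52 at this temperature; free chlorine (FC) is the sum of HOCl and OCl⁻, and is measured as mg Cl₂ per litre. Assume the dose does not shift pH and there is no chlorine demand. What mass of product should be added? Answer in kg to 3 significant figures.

3.26 kg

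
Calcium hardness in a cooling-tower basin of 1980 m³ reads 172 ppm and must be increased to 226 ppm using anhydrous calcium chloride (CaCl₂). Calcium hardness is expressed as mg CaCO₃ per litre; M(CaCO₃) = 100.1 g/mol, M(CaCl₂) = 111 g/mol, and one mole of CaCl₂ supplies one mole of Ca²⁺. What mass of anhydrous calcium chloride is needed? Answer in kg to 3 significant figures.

Volume: 1980 m³ = 1,980,000 L.
Hardness to add: (226 − 172) = 54 mg/L as CaCO₃ × 1,980,000 L = 106,900 g as CaCO₃.
Moles of Ca²⁺ (1 mol Ca²⁺ ≡ 1 mol CaCO₃): 106,900 / 100.1 g/mol = 1068 mol.
Mass of CaCl₂: 1068 × 111 = 118,600 g.

119 kg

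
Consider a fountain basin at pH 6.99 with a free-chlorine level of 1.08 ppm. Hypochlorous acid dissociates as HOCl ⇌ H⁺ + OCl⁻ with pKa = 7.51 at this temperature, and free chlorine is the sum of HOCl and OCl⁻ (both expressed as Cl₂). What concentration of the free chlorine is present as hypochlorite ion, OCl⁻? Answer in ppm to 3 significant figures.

[OCl⁻]/[HOCl] = 10^(pH − pKa) = 10^(6.99 − 7.51) = 10^-0.52 = 0.302.
Fraction as HOCl = 1 / (1 + 0.302) = 0.7681.
OCl⁻ = (1 − 0.7681) × 1.08 ppm = 0.2505 ppm.

0.251 ppm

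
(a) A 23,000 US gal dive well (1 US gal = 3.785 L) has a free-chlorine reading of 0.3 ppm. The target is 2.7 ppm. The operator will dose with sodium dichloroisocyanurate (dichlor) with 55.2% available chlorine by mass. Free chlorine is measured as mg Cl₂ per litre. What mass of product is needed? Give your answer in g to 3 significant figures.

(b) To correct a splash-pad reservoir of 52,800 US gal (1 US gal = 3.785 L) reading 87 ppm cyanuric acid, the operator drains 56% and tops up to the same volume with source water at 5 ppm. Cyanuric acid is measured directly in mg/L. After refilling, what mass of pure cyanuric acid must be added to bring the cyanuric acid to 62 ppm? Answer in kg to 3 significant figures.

(a) Volume: 23,000 US gal × 3.785 L/gal = 87,055 L.
(a) Chlorine deficit: 2.7 − 0.3 = 2.4 ppm = 2.4 mg/L as Cl₂.
(a) Cl₂ equivalent needed: 2.4 mg/L × 87,055 L = 208,900 mg = 208.9 g.
(a) Product at 55.2% available chlorine: 208.9 / 0.552 = 378.5 g.

(b) Volume: 52,800 US gal × 3.785 L/gal = 199,848 L.
(b) After draining 56% and refilling: 87 × 0.44 + 5 × 0.56 = 41.08 ppm.
(b) Deficit to target: 62 − 41.08 = 20.92 mg/L.
(b) Mass: 20.92 mg/L × 199,848 L = 4181 g cyanuric acid.

(a) 378 g; (b) 4.18 kg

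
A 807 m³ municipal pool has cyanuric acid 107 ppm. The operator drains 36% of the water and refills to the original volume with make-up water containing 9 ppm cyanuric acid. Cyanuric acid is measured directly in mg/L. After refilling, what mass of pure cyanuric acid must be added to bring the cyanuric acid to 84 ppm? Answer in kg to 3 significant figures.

9.91 kg

Volume: 807 m³ = 807,000 L.
After draining 36% and refilling: 107 × 0.64 + 9 × 0.36 = 71.72 ppm.
Deficit to target: 84 − 71.72 = 12.28 mg/L.
Mass: 12.28 mg/L × 807,000 L = 9910 g cyanuric acid.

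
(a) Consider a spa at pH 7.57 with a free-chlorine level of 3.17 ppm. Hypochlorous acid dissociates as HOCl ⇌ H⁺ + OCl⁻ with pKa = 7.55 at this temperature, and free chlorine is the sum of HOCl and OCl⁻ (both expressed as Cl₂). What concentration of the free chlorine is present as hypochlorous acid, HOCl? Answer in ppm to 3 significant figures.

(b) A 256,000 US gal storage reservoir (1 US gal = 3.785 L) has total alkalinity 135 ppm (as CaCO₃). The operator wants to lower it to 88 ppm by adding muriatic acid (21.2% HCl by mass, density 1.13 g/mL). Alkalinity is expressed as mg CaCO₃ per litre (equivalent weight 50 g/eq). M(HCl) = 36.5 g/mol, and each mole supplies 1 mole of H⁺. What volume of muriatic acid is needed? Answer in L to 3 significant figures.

(a) [OCl⁻]/[HOCl] = 10^(pH − pKa) = 10^(7.57 − 7.55) = 10^0.02 = 1.047.
(a) Fraction as HOCl = 1 / (1 + 1.047) = 0.4885.
(a) HOCl = 0.4885 × 3.17 ppm = 1.549 ppm.

(b) Volume: 256,000 US gal × 3.785 L/gal = 968,960 L.
(b) Alkalinity to neutralize: (135 − 88) = 47 mg/L as CaCO₃ × 968,960 L = 45,540 g as CaCO₃.
(b) Equivalents of H⁺ required: 45,540 ÷ 50 g/eq = 910.8 eq = 910.8 mol HCl.
(b) Mass of HCl: 910.8 × 36.5 = 33,250 g.
(b) Mass of 21.2% solution: 33,250 / 0.212 = 156,800 g.
(b) Volume: 156,800 g ÷ 1.13 g/mL = 138,800 mL.

(a) 1.55 ppm; (b) 139 L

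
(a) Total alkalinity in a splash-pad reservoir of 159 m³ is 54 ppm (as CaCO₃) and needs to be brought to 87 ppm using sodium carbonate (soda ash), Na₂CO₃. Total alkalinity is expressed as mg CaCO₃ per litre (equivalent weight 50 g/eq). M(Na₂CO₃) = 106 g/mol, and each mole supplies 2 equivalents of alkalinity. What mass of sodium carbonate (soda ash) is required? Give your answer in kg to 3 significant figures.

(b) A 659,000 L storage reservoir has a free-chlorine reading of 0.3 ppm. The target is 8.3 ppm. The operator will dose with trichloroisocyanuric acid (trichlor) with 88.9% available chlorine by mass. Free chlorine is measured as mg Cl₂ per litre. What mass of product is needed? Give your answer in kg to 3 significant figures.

(a) Volume: 159 m³ = 159,000 L.
(a) Alkalinity to add: (87 − 54) = 33 mg/L as CaCO₃ × 159,000 L = 5247 g as CaCO₃.
(a) Equivalents: 5247 g ÷ 50 g/eq = 104.9 eq.
(a) Each mole of Na₂CO₃ supplies 2 eq, so 104.9 / 2 = 52.47 mol.
(a) Mass: 52.47 mol × 106 g/mol = 5562 g.

(b) Chlorine deficit: 8.3 − 0.3 = 8 ppm = 8 mg/L as Cl₂.
(b) Cl₂ equivalent needed: 8 mg/L × 659,000 L = 5,272,000 mg = 5272 g.
(b) Product at 88.9% available chlorine: 5272 / 0.889 = 5930 g.

(a) 5.56 kg; (b) 5.93 kg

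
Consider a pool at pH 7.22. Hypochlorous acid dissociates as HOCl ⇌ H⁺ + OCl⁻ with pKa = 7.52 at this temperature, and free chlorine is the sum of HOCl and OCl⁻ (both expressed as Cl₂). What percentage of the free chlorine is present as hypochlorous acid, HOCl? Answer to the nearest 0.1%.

[OCl⁻]/[HOCl] = 10^(pH − pKa) = 10^(7.22 − 7.52) = 10^-0.30 = 0.5012.
Fraction as HOCl = 1 / (1 + 0.5012) = 0.6661.

66.6%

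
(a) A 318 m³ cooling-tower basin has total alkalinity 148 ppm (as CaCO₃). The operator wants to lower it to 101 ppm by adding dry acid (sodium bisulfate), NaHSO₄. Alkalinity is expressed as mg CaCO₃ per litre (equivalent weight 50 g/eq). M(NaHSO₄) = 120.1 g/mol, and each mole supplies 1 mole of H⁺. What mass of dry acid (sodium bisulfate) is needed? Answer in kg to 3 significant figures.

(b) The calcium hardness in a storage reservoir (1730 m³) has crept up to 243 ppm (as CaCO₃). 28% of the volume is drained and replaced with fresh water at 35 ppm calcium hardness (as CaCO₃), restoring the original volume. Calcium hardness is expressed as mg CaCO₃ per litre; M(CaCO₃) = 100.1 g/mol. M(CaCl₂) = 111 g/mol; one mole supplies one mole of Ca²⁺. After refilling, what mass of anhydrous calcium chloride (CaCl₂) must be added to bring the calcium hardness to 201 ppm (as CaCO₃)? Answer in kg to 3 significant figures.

(a) Volume: 318 m³ = 318,000 L.
(a) Alkalinity to neutralize: (148 − 101) = 47 mg/L as CaCO₃ × 318,000 L = 14,950 g as CaCO₃.
(a) Equivalents of H⁺ required: 14,950 ÷ 50 g/eq = 298.9 eq = 298.9 mol NaHSO₄.
(a) Mass of NaHSO₄: 298.9 × 120.1 = 35,900 g.

(b) Volume: 1730 m³ = 1,730,000 L.
(b) After draining 28% and refilling: 243 × 0.72 + 35 × 0.28 = 184.76 ppm.
(b) Deficit to target: 201 − 184.76 = 16.24 mg/L.
(b) As CaCO₃: 16.24 mg/L × 1,730,000 L = 28,100 g; ÷ 100.1 = 280.7 mol Ca²⁺.
(b) Mass: 280.7 × 111 = 31,150 g.

(a) 35.9 kg; (b) 31.2 kg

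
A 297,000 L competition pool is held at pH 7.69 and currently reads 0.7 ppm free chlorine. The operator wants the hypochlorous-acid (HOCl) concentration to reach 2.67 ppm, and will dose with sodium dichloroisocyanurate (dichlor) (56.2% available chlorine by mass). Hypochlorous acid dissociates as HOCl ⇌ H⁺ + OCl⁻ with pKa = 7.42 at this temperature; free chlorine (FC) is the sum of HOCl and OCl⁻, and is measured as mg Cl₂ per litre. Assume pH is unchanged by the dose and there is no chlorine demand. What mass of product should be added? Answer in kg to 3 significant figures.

[OCl⁻]/[HOCl] = 10^(pH − pKa) = 10^(7.69 − 7.42) = 1.862; fraction as HOCl = 1/(1 + 1.862) = 0.3494.
Free chlorine required for 2.67 ppm HOCl: 2.67 / 0.3494 = 7.642 ppm.
FC to add: 7.642 − 0.7 = 6.942 mg/L as Cl₂.
Cl₂ equivalent: 6.942 mg/L × 297,000 L = 2062 g.
Product at 56.2% available Cl: 2062 / 0.562 = 3669 g.

3.67 kg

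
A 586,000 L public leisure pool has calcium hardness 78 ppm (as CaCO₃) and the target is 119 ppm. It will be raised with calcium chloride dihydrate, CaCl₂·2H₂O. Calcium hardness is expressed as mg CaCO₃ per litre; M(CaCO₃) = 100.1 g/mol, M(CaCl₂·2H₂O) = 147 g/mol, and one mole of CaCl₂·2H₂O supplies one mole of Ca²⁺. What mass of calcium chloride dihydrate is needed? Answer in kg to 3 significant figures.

35.3 kg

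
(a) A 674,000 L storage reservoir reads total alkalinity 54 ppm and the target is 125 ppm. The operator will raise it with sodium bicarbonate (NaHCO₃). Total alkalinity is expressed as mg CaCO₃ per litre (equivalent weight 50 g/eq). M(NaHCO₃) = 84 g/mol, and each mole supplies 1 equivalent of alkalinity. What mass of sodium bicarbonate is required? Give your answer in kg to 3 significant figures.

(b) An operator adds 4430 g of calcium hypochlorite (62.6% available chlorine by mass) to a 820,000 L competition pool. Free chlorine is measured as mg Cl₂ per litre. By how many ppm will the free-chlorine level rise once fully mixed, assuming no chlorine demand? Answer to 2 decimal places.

(a) 80.4 kg; (b) 3.38 ppm

(a) Alkalinity to add: (125 − 54) = 71 mg/L as CaCO₃ × 674,000 L = 47,850 g as CaCO₃.
(a) Equivalents: 47,850 g ÷ 50 g/eq = 957.1 eq.
(a) NaHCO₃ supplies 1 eq per mole → 957.1 mol.
(a) Mass: 957.1 mol × 84 g/mol = 80,390 g.

(b) Available chlorine delivered: 4430 g × 0.626 = 2773 g as Cl₂.
(b) Concentration rise: 2773 g / 820,000 L = 3.382 mg/L = 3.38 ppm.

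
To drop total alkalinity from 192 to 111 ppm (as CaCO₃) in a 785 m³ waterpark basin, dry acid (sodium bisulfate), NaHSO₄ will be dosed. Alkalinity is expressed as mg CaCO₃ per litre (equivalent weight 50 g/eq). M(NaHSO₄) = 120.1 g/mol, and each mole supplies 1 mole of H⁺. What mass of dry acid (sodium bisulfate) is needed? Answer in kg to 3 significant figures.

153 kg

Volume: 785 m³ = 785,000 L.
Alkalinity to neutralize: (192 − 111) = 81 mg/L as CaCO₃ × 785,000 L = 63,580 g as CaCO₃.
Equivalents of H⁺ required: 63,580 ÷ 50 g/eq = 1272 eq = 1272 mol NaHSO₄.
Mass of NaHSO₄: 1272 × 120.1 = 152,700 g.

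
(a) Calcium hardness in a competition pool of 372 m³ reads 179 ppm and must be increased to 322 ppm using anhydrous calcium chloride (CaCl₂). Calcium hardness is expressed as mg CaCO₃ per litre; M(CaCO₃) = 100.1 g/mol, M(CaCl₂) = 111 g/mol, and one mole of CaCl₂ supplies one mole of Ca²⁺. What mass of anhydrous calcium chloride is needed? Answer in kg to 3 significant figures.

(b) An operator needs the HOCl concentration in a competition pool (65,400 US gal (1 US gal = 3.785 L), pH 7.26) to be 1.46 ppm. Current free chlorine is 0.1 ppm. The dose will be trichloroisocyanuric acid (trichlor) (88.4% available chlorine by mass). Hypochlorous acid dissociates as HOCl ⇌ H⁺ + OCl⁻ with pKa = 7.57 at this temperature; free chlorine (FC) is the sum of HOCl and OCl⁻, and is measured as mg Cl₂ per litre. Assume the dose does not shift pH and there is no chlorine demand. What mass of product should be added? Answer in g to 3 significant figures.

(a) 59.0 kg; (b) 581 g

(a) Volume: 372 m³ = 372,000 L.
(a) Hardness to add: (322 − 179) = 143 mg/L as CaCO₃ × 372,000 L = 53,200 g as CaCO₃.
(a) Moles of Ca²⁺ (1 mol Ca²⁺ ≡ 1 mol CaCO₃): 53,200 / 100.1 g/mol = 531.4 mol.
(a) Mass of CaCl₂: 531.4 × 111 = 58,990 g.

(b) Volume: 65,400 US gal × 3.785 L/gal = 247,539 L.
(b) [OCl⁻]/[HOCl] = 10^(pH − pKa) = 10^(7.26 − 7.57) = 0.4898; fraction as HOCl = 1/(1 + 0.4898) = 0.6712.
(b) Free chlorine required for 1.46 ppm HOCl: 1.46 / 0.6712 = 2.175 ppm.
(b) FC to add: 2.175 − 0.1 = 2.075 mg/L as Cl₂.
(b) Cl₂ equivalent: 2.075 mg/L × 247,539 L = 513.7 g.
(b) Product at 88.4% available Cl: 513.7 / 0.884 = 581.1 g.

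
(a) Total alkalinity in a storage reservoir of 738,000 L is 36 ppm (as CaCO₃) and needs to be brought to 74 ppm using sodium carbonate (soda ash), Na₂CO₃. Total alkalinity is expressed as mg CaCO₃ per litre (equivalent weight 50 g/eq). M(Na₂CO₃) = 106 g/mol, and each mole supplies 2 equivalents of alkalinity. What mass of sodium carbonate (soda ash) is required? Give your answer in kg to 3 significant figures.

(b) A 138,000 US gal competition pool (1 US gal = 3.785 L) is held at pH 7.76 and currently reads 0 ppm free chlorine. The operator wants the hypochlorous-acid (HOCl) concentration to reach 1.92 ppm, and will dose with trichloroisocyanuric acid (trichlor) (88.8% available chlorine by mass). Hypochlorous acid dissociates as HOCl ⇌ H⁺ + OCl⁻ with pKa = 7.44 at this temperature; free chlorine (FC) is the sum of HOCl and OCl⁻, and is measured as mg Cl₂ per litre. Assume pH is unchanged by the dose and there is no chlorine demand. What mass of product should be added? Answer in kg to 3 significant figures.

(a) Alkalinity to add: (74 − 36) = 38 mg/L as CaCO₃ × 738,000 L = 28,040 g as CaCO₃.
(a) Equivalents: 28,040 g ÷ 50 g/eq = 560.9 eq.
(a) Each mole of Na₂CO₃ supplies 2 eq, so 560.9 / 2 = 280.4 mol.
(a) Mass: 280.4 mol × 106 g/mol = 29,730 g.

(b) Volume: 138,000 US gal × 3.785 L/gal = 522,330 L.
(b) [OCl⁻]/[HOCl] = 10^(pH − pKa) = 10^(7.76 − 7.44) = 2.089; fraction as HOCl = 1/(1 + 2.089) = 0.3237.
(b) Free chlorine required for 1.92 ppm HOCl: 1.92 / 0.3237 = 5.931 ppm.
(b) FC to add: 5.931 − 0 = 5.931 mg/L as Cl₂.
(b) Cl₂ equivalent: 5.931 mg/L × 522,330 L = 3098 g.
(b) Product at 88.8% available Cl: 3098 / 0.888 = 3489 g.

(a) 29.7 kg; (b) 3.49 kg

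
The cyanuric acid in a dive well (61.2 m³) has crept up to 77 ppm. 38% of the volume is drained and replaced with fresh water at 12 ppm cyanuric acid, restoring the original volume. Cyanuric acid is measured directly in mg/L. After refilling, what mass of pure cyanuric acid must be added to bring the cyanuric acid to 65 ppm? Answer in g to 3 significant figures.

Volume: 61.2 m³ = 61,200 L.
After draining 38% and refilling: 77 × 0.62 + 12 × 0.38 = 52.3 ppm.
Deficit to target: 65 − 52.3 = 12.7 mg/L.
Mass: 12.7 mg/L × 61,200 L = 777.2 g cyanuric acid.

777 g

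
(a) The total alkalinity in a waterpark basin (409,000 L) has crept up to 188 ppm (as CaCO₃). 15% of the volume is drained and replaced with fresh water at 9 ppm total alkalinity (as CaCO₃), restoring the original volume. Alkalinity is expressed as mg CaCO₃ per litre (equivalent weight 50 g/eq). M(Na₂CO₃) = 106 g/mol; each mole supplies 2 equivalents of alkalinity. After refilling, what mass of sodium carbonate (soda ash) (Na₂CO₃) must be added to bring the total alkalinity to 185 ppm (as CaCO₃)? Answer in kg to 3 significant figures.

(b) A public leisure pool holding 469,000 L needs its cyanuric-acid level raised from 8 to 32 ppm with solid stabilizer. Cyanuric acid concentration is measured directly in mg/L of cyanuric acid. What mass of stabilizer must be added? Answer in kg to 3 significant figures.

(a) After draining 15% and refilling: 188 × 0.85 + 9 × 0.15 = 161.15 ppm.
(a) Deficit to target: 185 − 161.15 = 23.85 mg/L.
(a) As CaCO₃: 23.85 mg/L × 409,000 L = 9755 g; ÷ 50 g/eq ÷ 2 = 97.55 mol Na₂CO₃.
(a) Mass: 97.55 × 106 = 10,340 g.

(b) CYA to add: (32 − 8) = 24 mg/L × 469,000 L = 11,260 g cyanuric acid.

(a) 10.3 kg; (b) 11.3 kg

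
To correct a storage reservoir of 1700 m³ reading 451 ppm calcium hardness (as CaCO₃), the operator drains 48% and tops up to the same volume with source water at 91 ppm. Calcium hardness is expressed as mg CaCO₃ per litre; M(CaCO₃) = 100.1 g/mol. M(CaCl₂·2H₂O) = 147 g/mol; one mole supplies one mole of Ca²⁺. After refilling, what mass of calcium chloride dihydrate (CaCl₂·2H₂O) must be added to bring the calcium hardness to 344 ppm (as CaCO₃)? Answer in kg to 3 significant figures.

Volume: 1700 m³ = 1,700,000 L.
After draining 48% and refilling: 451 × 0.52 + 91 × 0.48 = 278.2 ppm.
Deficit to target: 344 − 278.2 = 65.8 mg/L.
As CaCO₃: 65.8 mg/L × 1,700,000 L = 111,900 g; ÷ 100.1 = 1117 mol Ca²⁺.
Mass: 1117 × 147 = 164,300 g.

164 kg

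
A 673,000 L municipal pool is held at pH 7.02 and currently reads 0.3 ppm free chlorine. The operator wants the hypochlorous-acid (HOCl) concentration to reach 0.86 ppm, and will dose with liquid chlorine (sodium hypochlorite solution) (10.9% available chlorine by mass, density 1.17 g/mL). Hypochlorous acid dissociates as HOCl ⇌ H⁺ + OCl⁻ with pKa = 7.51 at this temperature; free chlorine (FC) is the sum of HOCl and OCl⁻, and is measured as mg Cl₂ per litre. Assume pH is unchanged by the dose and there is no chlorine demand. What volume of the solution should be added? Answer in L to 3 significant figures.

4.42 L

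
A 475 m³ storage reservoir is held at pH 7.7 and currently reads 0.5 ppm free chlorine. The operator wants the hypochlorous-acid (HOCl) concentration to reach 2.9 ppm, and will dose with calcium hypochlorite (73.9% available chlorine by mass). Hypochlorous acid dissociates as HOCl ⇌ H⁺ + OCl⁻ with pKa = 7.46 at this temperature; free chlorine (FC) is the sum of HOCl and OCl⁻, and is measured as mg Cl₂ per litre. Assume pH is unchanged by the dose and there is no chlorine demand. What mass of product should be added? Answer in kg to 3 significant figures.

4.78 kg

Volume: 475 m³ = 475,000 L.
[OCl⁻]/[HOCl] = 10^(pH − pKa) = 10^(7.7 − 7.46) = 1.738; fraction as HOCl = 1/(1 + 1.738) = 0.3653.
Free chlorine required for 2.9 ppm HOCl: 2.9 / 0.3653 = 7.94 ppm.
FC to add: 7.94 − 0.5 = 7.44 mg/L as Cl₂.
Cl₂ equivalent: 7.44 mg/L × 475,000 L = 3534 g.
Product at 73.9% available Cl: 3534 / 0.739 = 4782 g.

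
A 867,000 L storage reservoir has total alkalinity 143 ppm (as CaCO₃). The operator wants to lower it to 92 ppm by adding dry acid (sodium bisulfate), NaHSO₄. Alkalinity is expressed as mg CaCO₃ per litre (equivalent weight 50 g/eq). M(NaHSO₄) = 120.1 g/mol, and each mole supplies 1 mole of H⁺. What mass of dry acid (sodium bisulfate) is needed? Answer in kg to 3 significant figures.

106 kg

Alkalinity to neutralize: (143 − 92) = 51 mg/L as CaCO₃ × 867,000 L = 44,220 g as CaCO₃.
Equivalents of H⁺ required: 44,220 ÷ 50 g/eq = 884.3 eq = 884.3 mol NaHSO₄.
Mass of NaHSO₄: 884.3 × 120.1 = 106,200 g.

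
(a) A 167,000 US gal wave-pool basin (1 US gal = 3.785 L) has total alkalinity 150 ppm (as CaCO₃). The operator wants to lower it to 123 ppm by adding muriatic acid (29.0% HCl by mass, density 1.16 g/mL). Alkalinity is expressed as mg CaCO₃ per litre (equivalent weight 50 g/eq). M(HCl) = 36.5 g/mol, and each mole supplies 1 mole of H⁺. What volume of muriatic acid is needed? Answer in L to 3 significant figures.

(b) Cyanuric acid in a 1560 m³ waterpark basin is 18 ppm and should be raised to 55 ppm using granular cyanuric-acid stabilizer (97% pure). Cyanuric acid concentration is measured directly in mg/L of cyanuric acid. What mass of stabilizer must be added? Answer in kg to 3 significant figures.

(a) 37.0 L; (b) 59.5 kg

(a) Volume: 167,000 US gal × 3.785 L/gal = 632,095 L.
(a) Alkalinity to neutralize: (150 − 123) = 27 mg/L as CaCO₃ × 632,095 L = 17,070 g as CaCO₃.
(a) Equivalents of H⁺ required: 17,070 ÷ 50 g/eq = 341.3 eq = 341.3 mol HCl.
(a) Mass of HCl: 341.3 × 36.5 = 12,460 g.
(a) Mass of 29.0% solution: 12,460 / 0.29 = 42,960 g.
(a) Volume: 42,960 g ÷ 1.16 g/mL = 37,040 mL.

(b) Volume: 1560 m³ = 1,560,000 L.
(b) CYA to add: (55 − 18) = 37 mg/L × 1,560,000 L = 57,720 g cyanuric acid.
(b) At 97% purity: 57,720 / 0.97 = 59,510 g product.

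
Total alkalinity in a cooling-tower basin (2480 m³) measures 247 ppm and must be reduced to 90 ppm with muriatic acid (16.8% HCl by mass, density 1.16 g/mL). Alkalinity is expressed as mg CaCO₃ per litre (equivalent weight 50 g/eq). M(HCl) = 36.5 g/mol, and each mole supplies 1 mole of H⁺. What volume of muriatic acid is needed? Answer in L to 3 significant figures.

1,460 L

Volume: 2480 m³ = 2,480,000 L.
Alkalinity to neutralize: (247 − 90) = 157 mg/L as CaCO₃ × 2,480,000 L = 389,400 g as CaCO₃.
Equivalents of H⁺ required: 389,400 ÷ 50 g/eq = 7787 eq = 7787 mol HCl.
Mass of HCl: 7787 × 36.5 = 284,200 g.
Mass of 16.8% solution: 284,200 / 0.168 = 1,692,000 g.
Volume: 1,692,000 g ÷ 1.16 g/mL = 1,459,000 mL.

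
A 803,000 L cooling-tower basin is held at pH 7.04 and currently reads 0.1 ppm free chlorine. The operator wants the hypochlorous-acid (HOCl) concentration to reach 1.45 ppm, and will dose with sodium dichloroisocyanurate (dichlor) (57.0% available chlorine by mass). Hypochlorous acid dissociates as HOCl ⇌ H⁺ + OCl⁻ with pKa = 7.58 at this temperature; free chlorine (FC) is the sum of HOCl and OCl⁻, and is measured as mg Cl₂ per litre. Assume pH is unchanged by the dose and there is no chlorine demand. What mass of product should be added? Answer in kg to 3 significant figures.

2.49 kg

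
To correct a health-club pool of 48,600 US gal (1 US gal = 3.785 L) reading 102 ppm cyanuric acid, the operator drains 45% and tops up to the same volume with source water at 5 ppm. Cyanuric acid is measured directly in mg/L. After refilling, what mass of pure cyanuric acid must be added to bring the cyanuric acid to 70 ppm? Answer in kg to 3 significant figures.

Volume: 48,600 US gal × 3.785 L/gal = 183,951 L.
After draining 45% and refilling: 102 × 0.55 + 5 × 0.45 = 58.35 ppm.
Deficit to target: 70 − 58.35 = 11.65 mg/L.
Mass: 11.65 mg/L × 183,951 L = 2143 g cyanuric acid.

2.14 kg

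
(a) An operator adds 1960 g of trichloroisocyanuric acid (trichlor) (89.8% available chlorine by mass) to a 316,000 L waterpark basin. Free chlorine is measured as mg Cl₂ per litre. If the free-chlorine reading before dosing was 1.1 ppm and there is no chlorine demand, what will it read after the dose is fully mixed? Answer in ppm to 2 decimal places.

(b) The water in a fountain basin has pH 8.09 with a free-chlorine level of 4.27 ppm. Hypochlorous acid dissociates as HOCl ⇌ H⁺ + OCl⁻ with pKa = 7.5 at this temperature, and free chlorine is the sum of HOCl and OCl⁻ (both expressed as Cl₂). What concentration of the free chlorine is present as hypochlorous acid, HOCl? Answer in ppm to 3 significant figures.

(a) Available chlorine delivered: 1960 g × 0.898 = 1760 g as Cl₂.
(a) Concentration rise: 1760 g / 316,000 L = 5.57 mg/L = 5.57 ppm.
(a) Final FC: 1.1 + 5.57 = 6.67 ppm.

(b) [OCl⁻]/[HOCl] = 10^(pH − pKa) = 10^(8.09 − 7.5) = 10^0.59 = 3.89.
(b) Fraction as HOCl = 1 / (1 + 3.89) = 0.2045.
(b) HOCl = 0.2045 × 4.27 ppm = 0.8731 ppm.

(a) 6.67 ppm; (b) 0.873 ppm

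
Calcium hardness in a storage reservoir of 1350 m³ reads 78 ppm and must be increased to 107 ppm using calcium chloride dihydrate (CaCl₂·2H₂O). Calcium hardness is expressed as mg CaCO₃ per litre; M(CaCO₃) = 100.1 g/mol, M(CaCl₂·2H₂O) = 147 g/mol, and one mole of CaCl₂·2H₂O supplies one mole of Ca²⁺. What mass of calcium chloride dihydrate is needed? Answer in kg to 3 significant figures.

57.5 kg

Volume: 1350 m³ = 1,350,000 L.
Hardness to add: (107 − 78) = 29 mg/L as CaCO₃ × 1,350,000 L = 39,150 g as CaCO₃.
Moles of Ca²⁺ (1 mol Ca²⁺ ≡ 1 mol CaCO₃): 39,150 / 100.1 g/mol = 391.1 mol.
Mass of CaCl₂·2H₂O: 391.1 × 147 = 57,490 g.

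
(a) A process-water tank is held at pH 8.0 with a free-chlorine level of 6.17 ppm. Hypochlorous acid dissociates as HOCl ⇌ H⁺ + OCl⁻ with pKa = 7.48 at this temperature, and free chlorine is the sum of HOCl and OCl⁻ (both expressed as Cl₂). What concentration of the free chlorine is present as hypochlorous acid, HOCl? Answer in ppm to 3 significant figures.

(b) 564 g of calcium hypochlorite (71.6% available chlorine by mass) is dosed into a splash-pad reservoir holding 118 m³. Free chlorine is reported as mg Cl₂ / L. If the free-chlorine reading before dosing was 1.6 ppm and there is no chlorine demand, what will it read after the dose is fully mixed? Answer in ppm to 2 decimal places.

(a) [OCl⁻]/[HOCl] = 10^(pH − pKa) = 10^(8.0 − 7.48) = 10^0.52 = 3.311.
(a) Fraction as HOCl = 1 / (1 + 3.311) = 0.2319.
(a) HOCl = 0.2319 × 6.17 ppm = 1.431 ppm.

(b) Volume: 118 m³ = 118,000 L.
(b) Available chlorine delivered: 564 g × 0.716 = 403.8 g as Cl₂.
(b) Concentration rise: 403.8 g / 118,000 L = 3.422 mg/L = 3.42 ppm.
(b) Final FC: 1.6 + 3.42 = 5.02 ppm.

(a) 1.43 ppm; (b) 5.02 ppm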